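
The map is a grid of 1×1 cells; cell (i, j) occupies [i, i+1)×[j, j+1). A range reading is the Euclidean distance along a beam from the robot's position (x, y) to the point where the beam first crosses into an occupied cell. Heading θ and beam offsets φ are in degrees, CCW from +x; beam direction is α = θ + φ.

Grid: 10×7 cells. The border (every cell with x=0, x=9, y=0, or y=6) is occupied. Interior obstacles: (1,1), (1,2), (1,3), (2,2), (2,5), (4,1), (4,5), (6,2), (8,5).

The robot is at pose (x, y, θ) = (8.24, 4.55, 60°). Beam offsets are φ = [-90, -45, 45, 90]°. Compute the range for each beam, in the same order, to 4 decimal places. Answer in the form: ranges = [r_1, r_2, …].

ranges = [0.8776, 0.7868, 0.4659, 2.9000]

beam 1: φ=-90°, α=330°
  cosα=0.8660 sinα=-0.5000 | (8,4) | tMaxX 0.8776 tMaxY 1.1000 | tΔX 1.1547 tΔY 2.0000
    t=0.8776 [x] (9,4) — stop
  → r_1 = 0.8776
beam 2: φ=-45°, α=15°
  cosα=0.9659 sinα=0.2588 | (8,4) | tMaxX 0.7868 tMaxY 1.7387 | tΔX 1.0353 tΔY 3.8637
    t=0.7868 [x] (9,4) — stop
  → r_2 = 0.7868
beam 3: φ=45°, α=105°
  cosα=-0.2588 sinα=0.9659 | (8,4) | tMaxX 0.9273 tMaxY 0.4659 | tΔX 3.8637 tΔY 1.0353
    t=0.4659 [y] (8,5) — stop
  → r_3 = 0.4659
beam 4: φ=90°, α=150°
  cosα=-0.8660 sinα=0.5000 | (8,4) | tMaxX 0.2771 tMaxY 0.9000 | tΔX 1.1547 tΔY 2.0000
    t=0.2771 [x] (7,4)
    t=0.9000 [y] (7,5)
    t=1.4318 [x] (6,5)
    t=2.5865 [x] (5,5)
    t=2.9000 [y] (5,6) — stop
  → r_4 = 2.9000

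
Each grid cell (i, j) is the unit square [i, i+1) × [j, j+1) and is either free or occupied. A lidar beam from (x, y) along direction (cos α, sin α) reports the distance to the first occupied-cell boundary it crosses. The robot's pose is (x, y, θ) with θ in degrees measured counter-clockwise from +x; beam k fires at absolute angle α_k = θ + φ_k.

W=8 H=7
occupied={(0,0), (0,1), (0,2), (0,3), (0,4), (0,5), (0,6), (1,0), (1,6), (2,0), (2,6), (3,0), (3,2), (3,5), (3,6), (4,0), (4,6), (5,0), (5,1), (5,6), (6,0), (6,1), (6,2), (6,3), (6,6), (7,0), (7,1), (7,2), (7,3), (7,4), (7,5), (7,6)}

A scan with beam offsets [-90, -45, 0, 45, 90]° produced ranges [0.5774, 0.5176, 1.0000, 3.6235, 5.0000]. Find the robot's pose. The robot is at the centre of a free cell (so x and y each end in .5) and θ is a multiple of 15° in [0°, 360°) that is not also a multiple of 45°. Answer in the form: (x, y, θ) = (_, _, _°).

Candidates: 24 free-cell centres × 16 headings = 384 poses. Raycast each; keep the one whose scan matches to 4 dp.
  (1.5, 3.5, 30°): beam 1 = 2.8868 ≠ 0.5774 ✗
  (1.5, 4.5, 165°): beam 1 = 1.5529 ≠ 0.5774 ✗
  (4.5, 1.5, 150°): beam 1 = 5.0000 ≠ 0.5774 ✗
  (1.5, 4.5, 105°): beam 1 = 1.9319 ≠ 0.5774 ✗
  (3.5, 1.5, 165°): beam 1 = 0.5176 ≠ 0.5774 ✗
  …
  (1.5, 4.5, 240°): r_1=0.5774, r_2=0.5176, r_3=1.0000, r_4=3.6235, r_5=5.0000 — all match ✓
Only this pose fits every beam.

(x, y, θ) = (1.5, 4.5, 240°)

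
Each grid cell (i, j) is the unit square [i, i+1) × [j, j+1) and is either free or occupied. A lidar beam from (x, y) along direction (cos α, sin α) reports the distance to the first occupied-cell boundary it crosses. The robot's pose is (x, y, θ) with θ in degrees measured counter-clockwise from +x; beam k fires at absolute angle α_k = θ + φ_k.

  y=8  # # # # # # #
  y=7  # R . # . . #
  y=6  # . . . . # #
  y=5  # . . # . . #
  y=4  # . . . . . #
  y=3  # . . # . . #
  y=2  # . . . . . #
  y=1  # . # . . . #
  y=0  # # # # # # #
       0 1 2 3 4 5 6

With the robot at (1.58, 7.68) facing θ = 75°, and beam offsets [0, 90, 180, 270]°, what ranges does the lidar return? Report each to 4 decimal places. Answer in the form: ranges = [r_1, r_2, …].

beam 1: φ=0°, α=75°
  cosα=0.2588 sinα=0.9659 | (1,7) | tMaxX 1.6228 tMaxY 0.3313 | tΔX 3.8637 tΔY 1.0353
    t=0.3313 [y] (1,8) — stop
  → r_1 = 0.3313
beam 2: φ=90°, α=165°
  cosα=-0.9659 sinα=0.2588 | (1,7) | tMaxX 0.6005 tMaxY 1.2364 | tΔX 1.0353 tΔY 3.8637
    t=0.6005 [x] (0,7) — stop
  → r_2 = 0.6005
beam 3: φ=180°, α=255°
  cosα=-0.2588 sinα=-0.9659 | (1,7) | tMaxX 2.2409 tMaxY 0.7040 | tΔX 3.8637 tΔY 1.0353
    t=0.7040 [y] (1,6)
    t=1.7393 [y] (1,5)
    t=2.2409 [x] (0,5) — stop
  → r_3 = 2.2409
beam 4: φ=270°, α=345°
  cosα=0.9659 sinα=-0.2588 | (1,7) | tMaxX 0.4348 tMaxY 2.6273 | tΔX 1.0353 tΔY 3.8637
    t=0.4348 [x] (2,7)
    t=1.4701 [x] (3,7) — stop
  → r_4 = 1.4701

ranges = [0.3313, 0.6005, 2.2409, 1.4701]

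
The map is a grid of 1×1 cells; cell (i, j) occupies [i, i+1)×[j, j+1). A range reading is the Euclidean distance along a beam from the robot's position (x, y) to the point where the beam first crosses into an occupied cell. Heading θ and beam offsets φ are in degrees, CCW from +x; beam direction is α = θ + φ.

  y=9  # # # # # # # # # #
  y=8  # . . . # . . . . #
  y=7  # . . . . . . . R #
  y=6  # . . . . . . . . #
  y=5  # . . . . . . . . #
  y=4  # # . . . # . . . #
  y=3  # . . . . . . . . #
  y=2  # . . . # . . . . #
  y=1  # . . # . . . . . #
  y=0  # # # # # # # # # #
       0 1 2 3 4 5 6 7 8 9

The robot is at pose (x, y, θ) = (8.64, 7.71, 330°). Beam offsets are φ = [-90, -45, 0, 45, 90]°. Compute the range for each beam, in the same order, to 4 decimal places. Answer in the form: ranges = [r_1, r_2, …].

beam 1: φ=-90°, α=240°
  cosα=-0.5000 sinα=-0.8660 | (8,7) | tMaxX 1.2800 tMaxY 0.8198 | tΔX 2.0000 tΔY 1.1547
    t=0.8198 [y] (8,6)
    t=1.2800 [x] (7,6)
    t=1.9745 [y] (7,5)
    t=3.1292 [y] (7,4)
    t=3.2800 [x] (6,4)
    t=4.2839 [y] (6,3)
    t=5.2800 [x] (5,3)
    t=5.4386 [y] (5,2)
    t=6.5933 [y] (5,1)
    t=7.2800 [x] (4,1)
    t=7.7480 [y] (4,0) — stop
  → r_1 = 7.7480
beam 2: φ=-45°, α=285°
  cosα=0.2588 sinα=-0.9659 | (8,7) | tMaxX 1.3909 tMaxY 0.7350 | tΔX 3.8637 tΔY 1.0353
    t=0.7350 [y] (8,6)
    t=1.3909 [x] (9,6) — stop
  → r_2 = 1.3909
beam 3: φ=0°, α=330°
  cosα=0.8660 sinα=-0.5000 | (8,7) | tMaxX 0.4157 tMaxY 1.4200 | tΔX 1.1547 tΔY 2.0000
    t=0.4157 [x] (9,7) — stop
  → r_3 = 0.4157
beam 4: φ=45°, α=15°
  cosα=0.9659 sinα=0.2588 | (8,7) | tMaxX 0.3727 tMaxY 1.1205 | tΔX 1.0353 tΔY 3.8637
    t=0.3727 [x] (9,7) — stop
  → r_4 = 0.3727
beam 5: φ=90°, α=60°
  cosα=0.5000 sinα=0.8660 | (8,7) | tMaxX 0.7200 tMaxY 0.3349 | tΔX 2.0000 tΔY 1.1547
    t=0.3349 [y] (8,8)
    t=0.7200 [x] (9,8) — stop
  → r_5 = 0.7200

ranges = [7.7480, 1.3909, 0.4157, 0.3727, 0.7200]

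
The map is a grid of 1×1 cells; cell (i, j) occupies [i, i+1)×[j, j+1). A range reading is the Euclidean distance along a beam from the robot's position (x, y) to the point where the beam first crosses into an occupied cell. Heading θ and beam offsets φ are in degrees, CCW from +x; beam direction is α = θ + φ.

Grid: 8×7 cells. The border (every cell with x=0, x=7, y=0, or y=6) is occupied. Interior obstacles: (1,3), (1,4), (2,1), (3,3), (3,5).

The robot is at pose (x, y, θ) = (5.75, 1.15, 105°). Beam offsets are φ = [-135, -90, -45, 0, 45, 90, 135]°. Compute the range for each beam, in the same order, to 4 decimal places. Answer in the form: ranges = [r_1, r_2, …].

ranges = [0.3000, 1.2941, 2.5000, 5.0211, 4.3301, 0.5796, 0.1732]

beam 1: φ=-135°, α=330°
  direction (0.8660, -0.5000); cell (5,1); t to first gridline: x 0.2887, y 0.3000 (then +1.1547 / +2.0000)
    (6,1) via x @ 0.2887
    (6,0) via y @ 0.3000  # hit
  → r_1 = 0.3000
beam 2: φ=-90°, α=15°
  direction (0.9659, 0.2588); cell (5,1); t to first gridline: x 0.2588, y 3.2841 (then +1.0353 / +3.8637)
    (6,1) via x @ 0.2588
    (7,1) via x @ 1.2941  # hit
  → r_2 = 1.2941
beam 3: φ=-45°, α=60°
  direction (0.5000, 0.8660); cell (5,1); t to first gridline: x 0.5000, y 0.9815 (then +2.0000 / +1.1547)
    (6,1) via x @ 0.5000
    (6,2) via y @ 0.9815
    (6,3) via y @ 2.1362
    (7,3) via x @ 2.5000  # hit
  → r_3 = 2.5000
beam 4: φ=0°, α=105°
  direction (-0.2588, 0.9659); cell (5,1); t to first gridline: x 2.8978, y 0.8800 (then +3.8637 / +1.0353)
    (5,2) via y @ 0.8800
    (5,3) via y @ 1.9153
    (4,3) via x @ 2.8978
    (4,4) via y @ 2.9505
    (4,5) via y @ 3.9858
    (4,6) via y @ 5.0211  # hit
  → r_4 = 5.0211
beam 5: φ=45°, α=150°
  direction (-0.8660, 0.5000); cell (5,1); t to first gridline: x 0.8660, y 1.7000 (then +1.1547 / +2.0000)
    (4,1) via x @ 0.8660
    (4,2) via y @ 1.7000
    (3,2) via x @ 2.0207
    (2,2) via x @ 3.1754
    (2,3) via y @ 3.7000
    (1,3) via x @ 4.3301  # hit
  → r_5 = 4.3301
beam 6: φ=90°, α=195°
  direction (-0.9659, -0.2588); cell (5,1); t to first gridline: x 0.7765, y 0.5796 (then +1.0353 / +3.8637)
    (5,0) via y @ 0.5796  # hit
  → r_6 = 0.5796
beam 7: φ=135°, α=240°
  direction (-0.5000, -0.8660); cell (5,1); t to first gridline: x 1.5000, y 0.1732 (then +2.0000 / +1.1547)
    (5,0) via y @ 0.1732  # hit
  → r_7 = 0.1732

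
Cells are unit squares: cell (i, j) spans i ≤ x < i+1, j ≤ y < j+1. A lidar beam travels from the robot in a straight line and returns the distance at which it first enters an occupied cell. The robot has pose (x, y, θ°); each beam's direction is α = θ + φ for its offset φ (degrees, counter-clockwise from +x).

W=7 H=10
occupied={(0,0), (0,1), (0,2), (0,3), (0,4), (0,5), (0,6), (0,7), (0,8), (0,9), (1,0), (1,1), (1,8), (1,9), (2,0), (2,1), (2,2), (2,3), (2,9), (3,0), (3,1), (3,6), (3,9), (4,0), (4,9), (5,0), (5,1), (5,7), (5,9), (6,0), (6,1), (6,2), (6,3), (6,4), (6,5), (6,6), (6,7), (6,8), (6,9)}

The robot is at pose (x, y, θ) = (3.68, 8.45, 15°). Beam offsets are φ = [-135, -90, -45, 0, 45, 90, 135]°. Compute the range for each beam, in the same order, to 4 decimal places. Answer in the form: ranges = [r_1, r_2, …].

ranges = [5.3600, 6.6775, 1.5242, 2.1250, 0.6351, 0.5694, 1.1000]

beam 1: φ=-135°, α=240°
  direction (-0.5000, -0.8660); cell (3,8); t to first gridline: x 1.3600, y 0.5196 (then +2.0000 / +1.1547)
    (3,7) via y @ 0.5196
    (2,7) via x @ 1.3600
    (2,6) via y @ 1.6743
    (2,5) via y @ 2.8290
    (1,5) via x @ 3.3600
    (1,4) via y @ 3.9837
    (1,3) via y @ 5.1384
    (0,3) via x @ 5.3600  # hit
  → r_1 = 5.3600
beam 2: φ=-90°, α=285°
  direction (0.2588, -0.9659); cell (3,8); t to first gridline: x 1.2364, y 0.4659 (then +3.8637 / +1.0353)
    (3,7) via y @ 0.4659
    (4,7) via x @ 1.2364
    (4,6) via y @ 1.5012
    (4,5) via y @ 2.5364
    (4,4) via y @ 3.5717
    (4,3) via y @ 4.6070
    (5,3) via x @ 5.1001
    (5,2) via y @ 5.6423
    (5,1) via y @ 6.6775  # hit
  → r_2 = 6.6775
beam 3: φ=-45°, α=330°
  direction (0.8660, -0.5000); cell (3,8); t to first gridline: x 0.3695, y 0.9000 (then +1.1547 / +2.0000)
    (4,8) via x @ 0.3695
    (4,7) via y @ 0.9000
    (5,7) via x @ 1.5242  # hit
  → r_3 = 1.5242
beam 4: φ=0°, α=15°
  direction (0.9659, 0.2588); cell (3,8); t to first gridline: x 0.3313, y 2.1250 (then +1.0353 / +3.8637)
    (4,8) via x @ 0.3313
    (5,8) via x @ 1.3666
    (5,9) via y @ 2.1250  # hit
  → r_4 = 2.1250
beam 5: φ=45°, α=60°
  direction (0.5000, 0.8660); cell (3,8); t to first gridline: x 0.6400, y 0.6351 (then +2.0000 / +1.1547)
    (3,9) via y @ 0.6351  # hit
  → r_5 = 0.6351
beam 6: φ=90°, α=105°
  direction (-0.2588, 0.9659); cell (3,8); t to first gridline: x 2.6273, y 0.5694 (then +3.8637 / +1.0353)
    (3,9) via y @ 0.5694  # hit
  → r_6 = 0.5694
beam 7: φ=135°, α=150°
  direction (-0.8660, 0.5000); cell (3,8); t to first gridline: x 0.7852, y 1.1000 (then +1.1547 / +2.0000)
    (2,8) via x @ 0.7852
    (2,9) via y @ 1.1000  # hit
  → r_7 = 1.1000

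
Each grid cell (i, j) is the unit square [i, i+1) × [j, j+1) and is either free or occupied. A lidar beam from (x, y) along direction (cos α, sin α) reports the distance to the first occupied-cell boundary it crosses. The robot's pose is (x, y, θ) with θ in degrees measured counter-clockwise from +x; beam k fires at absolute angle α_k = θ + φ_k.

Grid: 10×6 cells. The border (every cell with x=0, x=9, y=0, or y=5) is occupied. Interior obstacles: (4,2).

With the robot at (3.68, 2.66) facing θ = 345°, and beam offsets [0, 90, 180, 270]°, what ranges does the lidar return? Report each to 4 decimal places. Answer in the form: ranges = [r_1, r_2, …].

beam 1: φ=0°, α=345°
  d=(0.9659,-0.2588)  start (3,2)  tX=0.3313 tY=2.5500  stride 1/|dx|=1.0353 1/|dy|=3.8637
    cross x-line → (4,2), t=0.3313 (wall)
  → r_1 = 0.3313
beam 2: φ=90°, α=75°
  d=(0.2588,0.9659)  start (3,2)  tX=1.2364 tY=0.3520  stride 1/|dx|=3.8637 1/|dy|=1.0353
    cross y-line → (3,3), t=0.3520
    cross x-line → (4,3), t=1.2364
    cross y-line → (4,4), t=1.3873
    cross y-line → (4,5), t=2.4225 (wall)
  → r_2 = 2.4225
beam 3: φ=180°, α=165°
  d=(-0.9659,0.2588)  start (3,2)  tX=0.7040 tY=1.3137  stride 1/|dx|=1.0353 1/|dy|=3.8637
    cross x-line → (2,2), t=0.7040
    cross y-line → (2,3), t=1.3137
    cross x-line → (1,3), t=1.7393
    cross x-line → (0,3), t=2.7745 (wall)
  → r_3 = 2.7745
beam 4: φ=270°, α=255°
  d=(-0.2588,-0.9659)  start (3,2)  tX=2.6273 tY=0.6833  stride 1/|dx|=3.8637 1/|dy|=1.0353
    cross y-line → (3,1), t=0.6833
    cross y-line → (3,0), t=1.7186 (wall)
  → r_4 = 1.7186

ranges = [0.3313, 2.4225, 2.7745, 1.7186]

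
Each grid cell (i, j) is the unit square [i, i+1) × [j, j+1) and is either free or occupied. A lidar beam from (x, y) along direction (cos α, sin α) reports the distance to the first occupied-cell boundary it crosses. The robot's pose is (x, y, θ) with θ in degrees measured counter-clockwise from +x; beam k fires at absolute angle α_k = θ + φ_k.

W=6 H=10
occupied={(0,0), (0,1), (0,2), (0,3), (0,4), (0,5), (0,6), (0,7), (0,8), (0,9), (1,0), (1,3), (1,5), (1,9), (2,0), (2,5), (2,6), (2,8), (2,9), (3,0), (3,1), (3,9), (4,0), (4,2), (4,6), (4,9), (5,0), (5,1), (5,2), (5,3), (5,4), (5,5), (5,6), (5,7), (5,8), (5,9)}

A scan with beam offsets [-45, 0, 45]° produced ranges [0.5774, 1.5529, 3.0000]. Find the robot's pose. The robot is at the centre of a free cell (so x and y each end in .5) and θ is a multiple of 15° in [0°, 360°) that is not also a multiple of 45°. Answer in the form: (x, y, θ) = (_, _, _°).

(x, y, θ) = (4.5, 5.5, 165°)

Enumerate (i+0.5, j+0.5, θ) over the 24 free cells and 16 admissible headings. For each, cast all 3 beams and compare to the given ranges.
  (3.5, 7.5, 300°): beam 1 = 1.9319 ≠ 0.5774 ✗
  (4.5, 7.5, 105°): beam 1 = 1.0000 ≠ 0.5774 ✗
  (3.5, 8.5, 210°): beam 1 = 0.5176 ≠ 0.5774 ✗
  …
  (4.5, 5.5, 165°): r_1=0.5774, r_2=1.5529, r_3=3.0000 — all match ✓
Unique over the lattice → pose = (4.5, 5.5, 165°).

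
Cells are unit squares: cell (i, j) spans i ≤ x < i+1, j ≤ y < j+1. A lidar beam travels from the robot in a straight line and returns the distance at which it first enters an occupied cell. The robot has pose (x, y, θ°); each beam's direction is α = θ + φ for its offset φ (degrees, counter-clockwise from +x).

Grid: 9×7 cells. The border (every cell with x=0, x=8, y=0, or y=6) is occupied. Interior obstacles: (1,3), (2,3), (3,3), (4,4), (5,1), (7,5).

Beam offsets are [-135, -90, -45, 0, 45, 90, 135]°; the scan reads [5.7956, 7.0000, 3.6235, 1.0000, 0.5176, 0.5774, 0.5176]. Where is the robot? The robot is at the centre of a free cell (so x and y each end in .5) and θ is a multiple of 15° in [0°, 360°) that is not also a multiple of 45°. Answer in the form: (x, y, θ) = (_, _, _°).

(x, y, θ) = (7.5, 4.5, 300°)

Enumerate (i+0.5, j+0.5, θ) over the 29 free cells and 16 admissible headings. For each, cast all 7 beams and compare to the given ranges.
  (1.5, 4.5, 30°): beam 1 = 0.5176 ≠ 5.7956 ✗
  (5.5, 2.5, 150°): beam 1 = 2.5882 ≠ 5.7956 ✗
  (1.5, 5.5, 60°): beam 1 = 1.5529 ≠ 5.7956 ✗
  …
  (7.5, 4.5, 300°): r_1=5.7956, r_2=7.0000, r_3=3.6235, r_4=1.0000, r_5=0.5176, r_6=0.5774, r_7=0.5176 — all match ✓
Unique over the lattice → pose = (7.5, 4.5, 300°).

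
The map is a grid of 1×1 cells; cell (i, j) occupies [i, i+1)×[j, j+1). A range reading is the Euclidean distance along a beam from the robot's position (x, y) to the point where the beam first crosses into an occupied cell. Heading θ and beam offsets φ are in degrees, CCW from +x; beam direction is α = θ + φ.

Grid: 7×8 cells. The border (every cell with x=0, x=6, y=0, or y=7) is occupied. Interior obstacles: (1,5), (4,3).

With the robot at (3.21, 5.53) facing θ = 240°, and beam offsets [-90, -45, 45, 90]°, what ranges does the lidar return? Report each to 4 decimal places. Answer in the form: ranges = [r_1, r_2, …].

beam 1: φ=-90°, α=150°
  cosα=-0.8660 sinα=0.5000 | (3,5) | tMaxX 0.2425 tMaxY 0.9400 | tΔX 1.1547 tΔY 2.0000
    t=0.2425 [x] (2,5)
    t=0.9400 [y] (2,6)
    t=1.3972 [x] (1,6)
    t=2.5519 [x] (0,6) — stop
  → r_1 = 2.5519
beam 2: φ=-45°, α=195°
  cosα=-0.9659 sinα=-0.2588 | (3,5) | tMaxX 0.2174 tMaxY 2.0478 | tΔX 1.0353 tΔY 3.8637
    t=0.2174 [x] (2,5)
    t=1.2527 [x] (1,5) — stop
  → r_2 = 1.2527
beam 3: φ=45°, α=285°
  cosα=0.2588 sinα=-0.9659 | (3,5) | tMaxX 3.0523 tMaxY 0.5487 | tΔX 3.8637 tΔY 1.0353
    t=0.5487 [y] (3,4)
    t=1.5840 [y] (3,3)
    t=2.6192 [y] (3,2)
    t=3.0523 [x] (4,2)
    t=3.6545 [y] (4,1)
    t=4.6898 [y] (4,0) — stop
  → r_3 = 4.6898
beam 4: φ=90°, α=330°
  cosα=0.8660 sinα=-0.5000 | (3,5) | tMaxX 0.9122 tMaxY 1.0600 | tΔX 1.1547 tΔY 2.0000
    t=0.9122 [x] (4,5)
    t=1.0600 [y] (4,4)
    t=2.0669 [x] (5,4)
    t=3.0600 [y] (5,3)
    t=3.2216 [x] (6,3) — stop
  → r_4 = 3.2216

ranges = [2.5519, 1.2527, 4.6898, 3.2216]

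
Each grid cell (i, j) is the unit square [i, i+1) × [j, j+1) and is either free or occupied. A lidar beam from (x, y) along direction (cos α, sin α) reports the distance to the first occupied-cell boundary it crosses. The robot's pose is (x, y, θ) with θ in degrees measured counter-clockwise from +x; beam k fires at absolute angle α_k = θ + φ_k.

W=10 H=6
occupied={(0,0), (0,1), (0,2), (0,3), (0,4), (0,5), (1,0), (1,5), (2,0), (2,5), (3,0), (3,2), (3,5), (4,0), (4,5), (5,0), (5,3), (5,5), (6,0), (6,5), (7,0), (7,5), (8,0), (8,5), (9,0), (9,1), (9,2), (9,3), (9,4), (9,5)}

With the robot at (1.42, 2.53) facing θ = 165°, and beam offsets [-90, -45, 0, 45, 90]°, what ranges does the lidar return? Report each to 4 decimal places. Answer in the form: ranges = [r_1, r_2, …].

ranges = [2.5571, 0.8400, 0.4348, 0.4850, 1.5840]

beam 1: φ=-90°, α=75°
  direction (0.2588, 0.9659); cell (1,2); t to first gridline: x 2.2409, y 0.4866 (then +3.8637 / +1.0353)
    (1,3) via y @ 0.4866
    (1,4) via y @ 1.5219
    (2,4) via x @ 2.2409
    (2,5) via y @ 2.5571  # hit
  → r_1 = 2.5571
beam 2: φ=-45°, α=120°
  direction (-0.5000, 0.8660); cell (1,2); t to first gridline: x 0.8400, y 0.5427 (then +2.0000 / +1.1547)
    (1,3) via y @ 0.5427
    (0,3) via x @ 0.8400  # hit
  → r_2 = 0.8400
beam 3: φ=0°, α=165°
  direction (-0.9659, 0.2588); cell (1,2); t to first gridline: x 0.4348, y 1.8159 (then +1.0353 / +3.8637)
    (0,2) via x @ 0.4348  # hit
  → r_3 = 0.4348
beam 4: φ=45°, α=210°
  direction (-0.8660, -0.5000); cell (1,2); t to first gridline: x 0.4850, y 1.0600 (then +1.1547 / +2.0000)
    (0,2) via x @ 0.4850  # hit
  → r_4 = 0.4850
beam 5: φ=90°, α=255°
  direction (-0.2588, -0.9659); cell (1,2); t to first gridline: x 1.6228, y 0.5487 (then +3.8637 / +1.0353)
    (1,1) via y @ 0.5487
    (1,0) via y @ 1.5840  # hit
  → r_5 = 1.5840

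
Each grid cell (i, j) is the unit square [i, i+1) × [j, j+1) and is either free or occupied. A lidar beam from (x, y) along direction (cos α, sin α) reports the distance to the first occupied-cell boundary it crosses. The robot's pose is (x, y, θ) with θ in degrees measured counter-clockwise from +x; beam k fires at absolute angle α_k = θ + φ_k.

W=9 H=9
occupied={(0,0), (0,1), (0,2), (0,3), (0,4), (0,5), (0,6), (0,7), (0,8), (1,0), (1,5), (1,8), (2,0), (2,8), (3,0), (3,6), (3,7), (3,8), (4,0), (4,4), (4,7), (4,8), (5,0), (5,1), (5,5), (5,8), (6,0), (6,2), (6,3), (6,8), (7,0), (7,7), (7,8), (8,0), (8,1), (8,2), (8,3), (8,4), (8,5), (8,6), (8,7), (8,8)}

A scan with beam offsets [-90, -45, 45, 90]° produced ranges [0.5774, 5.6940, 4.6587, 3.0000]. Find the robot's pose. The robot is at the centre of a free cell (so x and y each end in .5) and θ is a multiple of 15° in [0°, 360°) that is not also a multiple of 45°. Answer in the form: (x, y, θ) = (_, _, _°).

(x, y, θ) = (5.5, 2.5, 120°)

Enumerate (i+0.5, j+0.5, θ) over the 39 free cells and 16 admissible headings. For each, cast all 4 beams and compare to the given ranges.
  (4.5, 3.5, 210°): beam 2 = 3.6235 ≠ 5.6940 ✗
  (7.5, 6.5, 30°): beam 1 = 1.0000 ≠ 0.5774 ✗
  (2.5, 3.5, 60°): beam 1 = 3.0000 ≠ 0.5774 ✗
  …
  (5.5, 2.5, 120°): r_1=0.5774, r_2=5.6940, r_3=4.6587, r_4=3.0000 — all match ✓
Only this pose fits every beam.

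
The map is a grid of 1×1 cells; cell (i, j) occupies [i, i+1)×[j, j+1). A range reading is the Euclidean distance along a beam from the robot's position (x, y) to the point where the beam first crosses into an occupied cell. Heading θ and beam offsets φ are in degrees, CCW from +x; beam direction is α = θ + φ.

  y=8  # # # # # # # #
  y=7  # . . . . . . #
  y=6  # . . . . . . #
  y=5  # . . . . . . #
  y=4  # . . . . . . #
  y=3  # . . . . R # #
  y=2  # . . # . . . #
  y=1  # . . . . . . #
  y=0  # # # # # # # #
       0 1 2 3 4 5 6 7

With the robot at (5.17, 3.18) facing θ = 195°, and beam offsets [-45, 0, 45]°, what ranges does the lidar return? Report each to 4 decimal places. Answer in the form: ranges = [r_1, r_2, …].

beam 1: φ=-45°, α=150°
  d=(-0.8660,0.5000)  start (5,3)  tX=0.1963 tY=1.6400  stride 1/|dx|=1.1547 1/|dy|=2.0000
    cross x-line → (4,3), t=0.1963
    cross x-line → (3,3), t=1.3510
    cross y-line → (3,4), t=1.6400
    cross x-line → (2,4), t=2.5057
    cross y-line → (2,5), t=3.6400
    cross x-line → (1,5), t=3.6604
    cross x-line → (0,5), t=4.8151 (wall)
  → r_1 = 4.8151
beam 2: φ=0°, α=195°
  d=(-0.9659,-0.2588)  start (5,3)  tX=0.1760 tY=0.6955  stride 1/|dx|=1.0353 1/|dy|=3.8637
    cross x-line → (4,3), t=0.1760
    cross y-line → (4,2), t=0.6955
    cross x-line → (3,2), t=1.2113 (wall)
  → r_2 = 1.2113
beam 3: φ=45°, α=240°
  d=(-0.5000,-0.8660)  start (5,3)  tX=0.3400 tY=0.2078  stride 1/|dx|=2.0000 1/|dy|=1.1547
    cross y-line → (5,2), t=0.2078
    cross x-line → (4,2), t=0.3400
    cross y-line → (4,1), t=1.3625
    cross x-line → (3,1), t=2.3400
    cross y-line → (3,0), t=2.5172 (wall)
  → r_3 = 2.5172

ranges = [4.8151, 1.2113, 2.5172]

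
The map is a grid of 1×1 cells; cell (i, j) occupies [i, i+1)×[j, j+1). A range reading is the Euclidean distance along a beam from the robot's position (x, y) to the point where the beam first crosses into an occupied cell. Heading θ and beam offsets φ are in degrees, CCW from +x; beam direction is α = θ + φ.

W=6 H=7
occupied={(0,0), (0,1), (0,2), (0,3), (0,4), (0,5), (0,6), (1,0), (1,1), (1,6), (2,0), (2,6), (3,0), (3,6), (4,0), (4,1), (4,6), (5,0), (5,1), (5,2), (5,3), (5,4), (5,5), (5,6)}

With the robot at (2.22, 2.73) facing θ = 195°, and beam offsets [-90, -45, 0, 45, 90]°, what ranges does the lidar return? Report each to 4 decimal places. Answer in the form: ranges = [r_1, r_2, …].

ranges = [3.3854, 1.4087, 1.2630, 0.8429, 1.7910]

beam 1: φ=-90°, α=105°
  dir = (cos 105°, sin 105°) = (-0.2588, 0.9659); from cell (2,2)
  next x-line at t=0.8500, next y-line at t=0.2795; Δt_x=3.8637, Δt_y=1.0353
    y: enter (2,3) at t=0.2795
    x: enter (1,3) at t=0.8500
    y: enter (1,4) at t=1.3148
    y: enter (1,5) at t=2.3501
    y: enter (1,6) at t=3.3854 ← occupied
  → r_1 = 3.3854
beam 2: φ=-45°, α=150°
  dir = (cos 150°, sin 150°) = (-0.8660, 0.5000); from cell (2,2)
  next x-line at t=0.2540, next y-line at t=0.5400; Δt_x=1.1547, Δt_y=2.0000
    x: enter (1,2) at t=0.2540
    y: enter (1,3) at t=0.5400
    x: enter (0,3) at t=1.4087 ← occupied
  → r_2 = 1.4087
beam 3: φ=0°, α=195°
  dir = (cos 195°, sin 195°) = (-0.9659, -0.2588); from cell (2,2)
  next x-line at t=0.2278, next y-line at t=2.8205; Δt_x=1.0353, Δt_y=3.8637
    x: enter (1,2) at t=0.2278
    x: enter (0,2) at t=1.2630 ← occupied
  → r_3 = 1.2630
beam 4: φ=45°, α=240°
  dir = (cos 240°, sin 240°) = (-0.5000, -0.8660); from cell (2,2)
  next x-line at t=0.4400, next y-line at t=0.8429; Δt_x=2.0000, Δt_y=1.1547
    x: enter (1,2) at t=0.4400
    y: enter (1,1) at t=0.8429 ← occupied
  → r_4 = 0.8429
beam 5: φ=90°, α=285°
  dir = (cos 285°, sin 285°) = (0.2588, -0.9659); from cell (2,2)
  next x-line at t=3.0137, next y-line at t=0.7558; Δt_x=3.8637, Δt_y=1.0353
    y: enter (2,1) at t=0.7558
    y: enter (2,0) at t=1.7910 ← occupied
  → r_5 = 1.7910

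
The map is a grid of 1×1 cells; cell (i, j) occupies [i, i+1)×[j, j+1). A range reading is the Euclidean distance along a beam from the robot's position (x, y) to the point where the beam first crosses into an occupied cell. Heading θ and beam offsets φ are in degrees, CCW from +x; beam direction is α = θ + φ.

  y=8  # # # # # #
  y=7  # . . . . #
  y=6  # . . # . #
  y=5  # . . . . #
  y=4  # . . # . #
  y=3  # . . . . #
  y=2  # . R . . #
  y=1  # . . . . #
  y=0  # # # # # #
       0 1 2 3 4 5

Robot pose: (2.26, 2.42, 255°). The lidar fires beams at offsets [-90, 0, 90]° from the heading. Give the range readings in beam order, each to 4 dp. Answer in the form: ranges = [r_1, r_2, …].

ranges = [1.3044, 1.4701, 2.8367]

beam 1: φ=-90°, α=165°
  d=(-0.9659,0.2588)  start (2,2)  tX=0.2692 tY=2.2409  stride 1/|dx|=1.0353 1/|dy|=3.8637
    cross x-line → (1,2), t=0.2692
    cross x-line → (0,2), t=1.3044 (wall)
  → r_1 = 1.3044
beam 2: φ=0°, α=255°
  d=(-0.2588,-0.9659)  start (2,2)  tX=1.0046 tY=0.4348  stride 1/|dx|=3.8637 1/|dy|=1.0353
    cross y-line → (2,1), t=0.4348
    cross x-line → (1,1), t=1.0046
    cross y-line → (1,0), t=1.4701 (wall)
  → r_2 = 1.4701
beam 3: φ=90°, α=345°
  d=(0.9659,-0.2588)  start (2,2)  tX=0.7661 tY=1.6228  stride 1/|dx|=1.0353 1/|dy|=3.8637
    cross x-line → (3,2), t=0.7661
    cross y-line → (3,1), t=1.6228
    cross x-line → (4,1), t=1.8014
    cross x-line → (5,1), t=2.8367 (wall)
  → r_3 = 2.8367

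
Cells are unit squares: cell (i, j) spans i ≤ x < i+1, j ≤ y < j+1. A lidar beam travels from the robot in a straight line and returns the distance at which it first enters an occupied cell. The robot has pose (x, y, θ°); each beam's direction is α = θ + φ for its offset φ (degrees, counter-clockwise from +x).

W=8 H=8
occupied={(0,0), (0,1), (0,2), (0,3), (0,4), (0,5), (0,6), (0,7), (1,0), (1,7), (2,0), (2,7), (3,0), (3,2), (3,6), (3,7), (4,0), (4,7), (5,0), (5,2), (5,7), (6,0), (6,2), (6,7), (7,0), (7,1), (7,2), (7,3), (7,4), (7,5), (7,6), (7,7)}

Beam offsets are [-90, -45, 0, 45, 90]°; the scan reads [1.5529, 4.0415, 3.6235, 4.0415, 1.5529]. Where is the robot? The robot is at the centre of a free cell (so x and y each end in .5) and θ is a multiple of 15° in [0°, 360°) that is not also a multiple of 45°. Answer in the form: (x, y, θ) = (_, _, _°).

Enumerate (i+0.5, j+0.5, θ) over the 32 free cells and 16 admissible headings. For each, cast all 5 beams and compare to the given ranges.
  (2.5, 2.5, 75°): beam 1 = 0.5176 ≠ 1.5529 ✗
  (5.5, 6.5, 105°): beam 2 = 0.5774 ≠ 4.0415 ✗
  (2.5, 5.5, 150°): beam 1 = 1.0000 ≠ 1.5529 ✗
  …
  (3.5, 4.5, 345°): r_1=1.5529, r_2=4.0415, r_3=3.6235, r_4=4.0415, r_5=1.5529 — all match ✓
No second candidate reproduces the full scan.

(x, y, θ) = (3.5, 4.5, 345°)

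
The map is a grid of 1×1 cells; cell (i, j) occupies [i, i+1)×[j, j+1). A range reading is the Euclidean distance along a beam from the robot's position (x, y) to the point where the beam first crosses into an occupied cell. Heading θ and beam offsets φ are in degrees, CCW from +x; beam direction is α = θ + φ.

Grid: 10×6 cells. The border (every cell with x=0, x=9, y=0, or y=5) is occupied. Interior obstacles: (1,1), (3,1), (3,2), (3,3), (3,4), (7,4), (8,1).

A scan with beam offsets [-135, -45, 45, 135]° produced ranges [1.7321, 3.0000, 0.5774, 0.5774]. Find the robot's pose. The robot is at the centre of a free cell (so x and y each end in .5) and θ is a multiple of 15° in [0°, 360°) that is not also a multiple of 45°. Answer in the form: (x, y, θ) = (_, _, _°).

(x, y, θ) = (8.5, 2.5, 255°)

The pose lattice has 25·16 = 400 candidates. Test each by forward raycasting.
  (5.5, 2.5, 75°): beam 2 = 4.0415 ≠ 3.0000 ✗
  (8.5, 4.5, 330°): beam 1 = 0.5176 ≠ 1.7321 ✗
  (2.5, 2.5, 105°): beam 1 = 0.5774 ≠ 1.7321 ✗
  (7.5, 1.5, 330°): beam 1 = 1.9319 ≠ 1.7321 ✗
  …
  (8.5, 2.5, 255°): r_1=1.7321, r_2=3.0000, r_3=0.5774, r_4=0.5774 — all match ✓
Only this pose fits every beam.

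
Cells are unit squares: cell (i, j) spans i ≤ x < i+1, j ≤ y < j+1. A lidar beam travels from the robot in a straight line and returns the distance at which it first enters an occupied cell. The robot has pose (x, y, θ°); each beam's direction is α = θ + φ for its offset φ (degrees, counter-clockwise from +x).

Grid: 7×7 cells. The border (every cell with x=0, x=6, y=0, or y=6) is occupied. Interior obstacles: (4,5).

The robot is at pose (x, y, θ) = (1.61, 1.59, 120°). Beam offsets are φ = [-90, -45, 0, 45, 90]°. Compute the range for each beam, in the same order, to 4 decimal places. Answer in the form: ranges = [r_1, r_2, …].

ranges = [5.0691, 4.5656, 1.2200, 0.6315, 0.7044]

beam 1: φ=-90°, α=30°
  d=(0.8660,0.5000)  start (1,1)  tX=0.4503 tY=0.8200  stride 1/|dx|=1.1547 1/|dy|=2.0000
    cross x-line → (2,1), t=0.4503
    cross y-line → (2,2), t=0.8200
    cross x-line → (3,2), t=1.6050
    cross x-line → (4,2), t=2.7597
    cross y-line → (4,3), t=2.8200
    cross x-line → (5,3), t=3.9144
    cross y-line → (5,4), t=4.8200
    cross x-line → (6,4), t=5.0691 (wall)
  → r_1 = 5.0691
beam 2: φ=-45°, α=75°
  d=(0.2588,0.9659)  start (1,1)  tX=1.5068 tY=0.4245  stride 1/|dx|=3.8637 1/|dy|=1.0353
    cross y-line → (1,2), t=0.4245
    cross y-line → (1,3), t=1.4597
    cross x-line → (2,3), t=1.5068
    cross y-line → (2,4), t=2.4950
    cross y-line → (2,5), t=3.5303
    cross y-line → (2,6), t=4.5656 (wall)
  → r_2 = 4.5656
beam 3: φ=0°, α=120°
  d=(-0.5000,0.8660)  start (1,1)  tX=1.2200 tY=0.4734  stride 1/|dx|=2.0000 1/|dy|=1.1547
    cross y-line → (1,2), t=0.4734
    cross x-line → (0,2), t=1.2200 (wall)
  → r_3 = 1.2200
beam 4: φ=45°, α=165°
  d=(-0.9659,0.2588)  start (1,1)  tX=0.6315 tY=1.5841  stride 1/|dx|=1.0353 1/|dy|=3.8637
    cross x-line → (0,1), t=0.6315 (wall)
  → r_4 = 0.6315
beam 5: φ=90°, α=210°
  d=(-0.8660,-0.5000)  start (1,1)  tX=0.7044 tY=1.1800  stride 1/|dx|=1.1547 1/|dy|=2.0000
    cross x-line → (0,1), t=0.7044 (wall)
  → r_5 = 0.7044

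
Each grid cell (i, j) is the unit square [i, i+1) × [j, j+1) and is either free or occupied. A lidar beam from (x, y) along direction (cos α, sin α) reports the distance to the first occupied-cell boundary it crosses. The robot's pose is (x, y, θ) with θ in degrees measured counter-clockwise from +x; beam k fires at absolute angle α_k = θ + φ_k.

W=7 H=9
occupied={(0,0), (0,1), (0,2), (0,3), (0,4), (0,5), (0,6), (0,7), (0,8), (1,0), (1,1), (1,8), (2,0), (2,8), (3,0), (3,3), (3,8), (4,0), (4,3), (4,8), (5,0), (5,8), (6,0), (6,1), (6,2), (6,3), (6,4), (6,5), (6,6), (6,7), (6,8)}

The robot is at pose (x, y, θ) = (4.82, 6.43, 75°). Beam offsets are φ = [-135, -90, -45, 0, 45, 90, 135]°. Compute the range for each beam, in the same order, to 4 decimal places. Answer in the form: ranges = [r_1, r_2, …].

beam 1: φ=-135°, α=300°
  cosα=0.5000 sinα=-0.8660 | (4,6) | tMaxX 0.3600 tMaxY 0.4965 | tΔX 2.0000 tΔY 1.1547
    t=0.3600 [x] (5,6)
    t=0.4965 [y] (5,5)
    t=1.6512 [y] (5,4)
    t=2.3600 [x] (6,4) — stop
  → r_1 = 2.3600
beam 2: φ=-90°, α=345°
  cosα=0.9659 sinα=-0.2588 | (4,6) | tMaxX 0.1863 tMaxY 1.6614 | tΔX 1.0353 tΔY 3.8637
    t=0.1863 [x] (5,6)
    t=1.2216 [x] (6,6) — stop
  → r_2 = 1.2216
beam 3: φ=-45°, α=30°
  cosα=0.8660 sinα=0.5000 | (4,6) | tMaxX 0.2078 tMaxY 1.1400 | tΔX 1.1547 tΔY 2.0000
    t=0.2078 [x] (5,6)
    t=1.1400 [y] (5,7)
    t=1.3625 [x] (6,7) — stop
  → r_3 = 1.3625
beam 4: φ=0°, α=75°
  cosα=0.2588 sinα=0.9659 | (4,6) | tMaxX 0.6955 tMaxY 0.5901 | tΔX 3.8637 tΔY 1.0353
    t=0.5901 [y] (4,7)
    t=0.6955 [x] (5,7)
    t=1.6254 [y] (5,8) — stop
  → r_4 = 1.6254
beam 5: φ=45°, α=120°
  cosα=-0.5000 sinα=0.8660 | (4,6) | tMaxX 1.6400 tMaxY 0.6582 | tΔX 2.0000 tΔY 1.1547
    t=0.6582 [y] (4,7)
    t=1.6400 [x] (3,7)
    t=1.8129 [y] (3,8) — stop
  → r_5 = 1.8129
beam 6: φ=90°, α=165°
  cosα=-0.9659 sinα=0.2588 | (4,6) | tMaxX 0.8489 tMaxY 2.2023 | tΔX 1.0353 tΔY 3.8637
    t=0.8489 [x] (3,6)
    t=1.8842 [x] (2,6)
    t=2.2023 [y] (2,7)
    t=2.9195 [x] (1,7)
    t=3.9548 [x] (0,7) — stop
  → r_6 = 3.9548
beam 7: φ=135°, α=210°
  cosα=-0.8660 sinα=-0.5000 | (4,6) | tMaxX 0.9469 tMaxY 0.8600 | tΔX 1.1547 tΔY 2.0000
    t=0.8600 [y] (4,5)
    t=0.9469 [x] (3,5)
    t=2.1016 [x] (2,5)
    t=2.8600 [y] (2,4)
    t=3.2563 [x] (1,4)
    t=4.4110 [x] (0,4) — stop
  → r_7 = 4.4110

ranges = [2.3600, 1.2216, 1.3625, 1.6254, 1.8129, 3.9548, 4.4110]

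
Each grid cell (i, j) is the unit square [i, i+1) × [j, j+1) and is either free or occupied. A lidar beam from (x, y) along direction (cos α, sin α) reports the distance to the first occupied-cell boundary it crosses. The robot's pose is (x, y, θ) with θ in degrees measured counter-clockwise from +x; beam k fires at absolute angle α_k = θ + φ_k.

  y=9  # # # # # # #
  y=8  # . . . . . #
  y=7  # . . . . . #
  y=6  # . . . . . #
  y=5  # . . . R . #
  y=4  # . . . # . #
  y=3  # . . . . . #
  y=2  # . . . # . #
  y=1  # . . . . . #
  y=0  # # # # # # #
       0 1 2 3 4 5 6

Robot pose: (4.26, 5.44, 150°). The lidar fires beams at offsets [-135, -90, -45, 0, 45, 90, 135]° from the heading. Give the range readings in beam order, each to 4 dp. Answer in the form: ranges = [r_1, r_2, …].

ranges = [1.8014, 3.4800, 3.6856, 3.7643, 3.3750, 0.5081, 0.4555]

beam 1: φ=-135°, α=15°
  cosα=0.9659 sinα=0.2588 | (4,5) | tMaxX 0.7661 tMaxY 2.1637 | tΔX 1.0353 tΔY 3.8637
    t=0.7661 [x] (5,5)
    t=1.8014 [x] (6,5) — stop
  → r_1 = 1.8014
beam 2: φ=-90°, α=60°
  cosα=0.5000 sinα=0.8660 | (4,5) | tMaxX 1.4800 tMaxY 0.6466 | tΔX 2.0000 tΔY 1.1547
    t=0.6466 [y] (4,6)
    t=1.4800 [x] (5,6)
    t=1.8013 [y] (5,7)
    t=2.9560 [y] (5,8)
    t=3.4800 [x] (6,8) — stop
  → r_2 = 3.4800
beam 3: φ=-45°, α=105°
  cosα=-0.2588 sinα=0.9659 | (4,5) | tMaxX 1.0046 tMaxY 0.5798 | tΔX 3.8637 tΔY 1.0353
    t=0.5798 [y] (4,6)
    t=1.0046 [x] (3,6)
    t=1.6150 [y] (3,7)
    t=2.6503 [y] (3,8)
    t=3.6856 [y] (3,9) — stop
  → r_3 = 3.6856
beam 4: φ=0°, α=150°
  cosα=-0.8660 sinα=0.5000 | (4,5) | tMaxX 0.3002 tMaxY 1.1200 | tΔX 1.1547 tΔY 2.0000
    t=0.3002 [x] (3,5)
    t=1.1200 [y] (3,6)
    t=1.4549 [x] (2,6)
    t=2.6096 [x] (1,6)
    t=3.1200 [y] (1,7)
    t=3.7643 [x] (0,7) — stop
  → r_4 = 3.7643
beam 5: φ=45°, α=195°
  cosα=-0.9659 sinα=-0.2588 | (4,5) | tMaxX 0.2692 tMaxY 1.7000 | tΔX 1.0353 tΔY 3.8637
    t=0.2692 [x] (3,5)
    t=1.3044 [x] (2,5)
    t=1.7000 [y] (2,4)
    t=2.3397 [x] (1,4)
    t=3.3750 [x] (0,4) — stop
  → r_5 = 3.3750
beam 6: φ=90°, α=240°
  cosα=-0.5000 sinα=-0.8660 | (4,5) | tMaxX 0.5200 tMaxY 0.5081 | tΔX 2.0000 tΔY 1.1547
    t=0.5081 [y] (4,4) — stop
  → r_6 = 0.5081
beam 7: φ=135°, α=285°
  cosα=0.2588 sinα=-0.9659 | (4,5) | tMaxX 2.8591 tMaxY 0.4555 | tΔX 3.8637 tΔY 1.0353
    t=0.4555 [y] (4,4) — stop
  → r_7 = 0.4555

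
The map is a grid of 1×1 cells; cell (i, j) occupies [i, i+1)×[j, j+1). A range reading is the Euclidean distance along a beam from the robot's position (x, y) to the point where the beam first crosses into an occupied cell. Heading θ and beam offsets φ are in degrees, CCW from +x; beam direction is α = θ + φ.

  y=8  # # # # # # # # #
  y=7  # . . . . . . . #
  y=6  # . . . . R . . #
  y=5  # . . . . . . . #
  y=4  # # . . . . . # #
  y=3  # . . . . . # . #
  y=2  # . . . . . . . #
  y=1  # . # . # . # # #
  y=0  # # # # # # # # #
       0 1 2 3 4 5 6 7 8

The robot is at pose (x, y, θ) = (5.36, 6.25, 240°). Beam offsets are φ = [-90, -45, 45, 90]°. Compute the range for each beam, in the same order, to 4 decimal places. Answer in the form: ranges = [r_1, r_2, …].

beam 1: φ=-90°, α=150°
  dir = (cos 150°, sin 150°) = (-0.8660, 0.5000); from cell (5,6)
  next x-line at t=0.4157, next y-line at t=1.5000; Δt_x=1.1547, Δt_y=2.0000
    x: enter (4,6) at t=0.4157
    y: enter (4,7) at t=1.5000
    x: enter (3,7) at t=1.5704
    x: enter (2,7) at t=2.7251
    y: enter (2,8) at t=3.5000 ← occupied
  → r_1 = 3.5000
beam 2: φ=-45°, α=195°
  dir = (cos 195°, sin 195°) = (-0.9659, -0.2588); from cell (5,6)
  next x-line at t=0.3727, next y-line at t=0.9659; Δt_x=1.0353, Δt_y=3.8637
    x: enter (4,6) at t=0.3727
    y: enter (4,5) at t=0.9659
    x: enter (3,5) at t=1.4080
    x: enter (2,5) at t=2.4433
    x: enter (1,5) at t=3.4785
    x: enter (0,5) at t=4.5138 ← occupied
  → r_2 = 4.5138
beam 3: φ=45°, α=285°
  dir = (cos 285°, sin 285°) = (0.2588, -0.9659); from cell (5,6)
  next x-line at t=2.4728, next y-line at t=0.2588; Δt_x=3.8637, Δt_y=1.0353
    y: enter (5,5) at t=0.2588
    y: enter (5,4) at t=1.2941
    y: enter (5,3) at t=2.3294
    x: enter (6,3) at t=2.4728 ← occupied
  → r_3 = 2.4728
beam 4: φ=90°, α=330°
  dir = (cos 330°, sin 330°) = (0.8660, -0.5000); from cell (5,6)
  next x-line at t=0.7390, next y-line at t=0.5000; Δt_x=1.1547, Δt_y=2.0000
    y: enter (5,5) at t=0.5000
    x: enter (6,5) at t=0.7390
    x: enter (7,5) at t=1.8937
    y: enter (7,4) at t=2.5000 ← occupied
  → r_4 = 2.5000

ranges = [3.5000, 4.5138, 2.4728, 2.5000]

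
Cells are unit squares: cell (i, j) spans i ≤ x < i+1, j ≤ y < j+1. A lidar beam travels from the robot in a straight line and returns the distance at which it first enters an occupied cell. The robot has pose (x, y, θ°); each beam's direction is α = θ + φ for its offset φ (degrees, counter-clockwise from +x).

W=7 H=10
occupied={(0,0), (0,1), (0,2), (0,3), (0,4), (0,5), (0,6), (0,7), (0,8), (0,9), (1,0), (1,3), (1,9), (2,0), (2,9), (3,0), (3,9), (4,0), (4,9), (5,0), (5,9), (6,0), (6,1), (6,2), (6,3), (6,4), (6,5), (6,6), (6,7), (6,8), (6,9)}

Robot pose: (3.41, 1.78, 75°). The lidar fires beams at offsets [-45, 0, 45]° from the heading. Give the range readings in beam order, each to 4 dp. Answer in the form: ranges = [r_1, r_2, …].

beam 1: φ=-45°, α=30°
  dir = (cos 30°, sin 30°) = (0.8660, 0.5000); from cell (3,1)
  next x-line at t=0.6813, next y-line at t=0.4400; Δt_x=1.1547, Δt_y=2.0000
    y: enter (3,2) at t=0.4400
    x: enter (4,2) at t=0.6813
    x: enter (5,2) at t=1.8360
    y: enter (5,3) at t=2.4400
    x: enter (6,3) at t=2.9907 ← occupied
  → r_1 = 2.9907
beam 2: φ=0°, α=75°
  dir = (cos 75°, sin 75°) = (0.2588, 0.9659); from cell (3,1)
  next x-line at t=2.2796, next y-line at t=0.2278; Δt_x=3.8637, Δt_y=1.0353
    y: enter (3,2) at t=0.2278
    y: enter (3,3) at t=1.2630
    x: enter (4,3) at t=2.2796
    y: enter (4,4) at t=2.2983
    y: enter (4,5) at t=3.3336
    y: enter (4,6) at t=4.3689
    y: enter (4,7) at t=5.4041
    x: enter (5,7) at t=6.1433
    y: enter (5,8) at t=6.4394
    y: enter (5,9) at t=7.4747 ← occupied
  → r_2 = 7.4747
beam 3: φ=45°, α=120°
  dir = (cos 120°, sin 120°) = (-0.5000, 0.8660); from cell (3,1)
  next x-line at t=0.8200, next y-line at t=0.2540; Δt_x=2.0000, Δt_y=1.1547
    y: enter (3,2) at t=0.2540
    x: enter (2,2) at t=0.8200
    y: enter (2,3) at t=1.4087
    y: enter (2,4) at t=2.5634
    x: enter (1,4) at t=2.8200
    y: enter (1,5) at t=3.7181
    x: enter (0,5) at t=4.8200 ← occupied
  → r_3 = 4.8200

ranges = [2.9907, 7.4747, 4.8200]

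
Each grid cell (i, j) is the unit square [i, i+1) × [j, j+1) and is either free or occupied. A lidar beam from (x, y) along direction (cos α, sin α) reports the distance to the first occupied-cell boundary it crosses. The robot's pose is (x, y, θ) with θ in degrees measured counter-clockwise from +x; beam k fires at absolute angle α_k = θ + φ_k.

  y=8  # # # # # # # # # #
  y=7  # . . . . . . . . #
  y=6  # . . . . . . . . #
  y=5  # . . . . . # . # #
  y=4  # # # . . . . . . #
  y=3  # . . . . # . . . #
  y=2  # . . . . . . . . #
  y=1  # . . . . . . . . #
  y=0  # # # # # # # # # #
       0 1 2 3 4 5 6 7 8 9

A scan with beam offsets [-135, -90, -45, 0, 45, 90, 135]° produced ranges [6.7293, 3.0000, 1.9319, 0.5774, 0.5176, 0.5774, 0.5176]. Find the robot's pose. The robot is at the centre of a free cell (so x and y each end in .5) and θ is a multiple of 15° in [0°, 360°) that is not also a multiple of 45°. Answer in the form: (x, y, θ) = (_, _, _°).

Candidates: 51 free-cell centres × 16 headings = 816 poses. Raycast each; keep the one whose scan matches to 4 dp.
  (3.5, 4.5, 300°): beam 1 = 0.5176 ≠ 6.7293 ✗
  (6.5, 4.5, 150°): beam 1 = 1.9319 ≠ 6.7293 ✗
  (6.5, 1.5, 300°): beam 1 = 5.6940 ≠ 6.7293 ✗
  (3.5, 1.5, 255°): beam 1 = 2.8868 ≠ 6.7293 ✗
  …
  (8.5, 1.5, 240°): r_1=6.7293, r_2=3.0000, r_3=1.9319, r_4=0.5774, r_5=0.5176, r_6=0.5774, r_7=0.5176 — all match ✓
No second candidate reproduces the full scan.

(x, y, θ) = (8.5, 1.5, 240°)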